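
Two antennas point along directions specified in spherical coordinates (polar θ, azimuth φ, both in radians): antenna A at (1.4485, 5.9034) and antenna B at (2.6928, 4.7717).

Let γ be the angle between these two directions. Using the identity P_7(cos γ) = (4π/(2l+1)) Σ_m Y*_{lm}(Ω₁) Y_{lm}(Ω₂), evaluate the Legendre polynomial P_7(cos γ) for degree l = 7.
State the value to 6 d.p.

Addition theorem: P_7(cos γ) = (4π/15) Σ_m Y*_{lm}(Ω₁) Y_{lm}(Ω₂), m = −7…7:
  [-7]  conj(Y_{7,-7})(Ω₁) = -0.42018 - 0.22040j ; Y_{7,-7}(Ω₂) = -0.00058 - 0.00132j ; Δ = -0.00005 + 0.00069j
  [-6]  conj(Y_{7,-6})(Ω₁) = -0.14189 - 0.16577j ; Y_{7,-6}(Ω₂) = 0.01054 - 0.00392j ; Δ = -0.00215 - 0.00119j
  [-5]  conj(Y_{7,-5})(Ω₁) = 0.09186 + 0.26984j ; Y_{7,-5}(Ω₂) = 0.01575 + 0.05154j ; Δ = -0.01246 + 0.00898j
  [-4]  conj(Y_{7,-4})(Ω₁) = -0.01259 + 0.24351j ; Y_{7,-4}(Ω₂) = -0.17201 + 0.04159j ; Δ = -0.00796 - 0.04241j
  [-3]  conj(Y_{7,-3})(Ω₁) = 0.09271 - 0.20138j ; Y_{7,-3}(Ω₂) = -0.06982 - 0.38823j ; Δ = -0.08465 - 0.02193j
  [-2]  conj(Y_{7,-2})(Ω₁) = 0.18263 - 0.17343j ; Y_{7,-2}(Ω₂) = 0.52531 - 0.06261j ; Δ = 0.08508 - 0.10254j
  [-1]  conj(Y_{7,-1})(Ω₁) = -0.18248 + 0.07284j ; Y_{7,-1}(Ω₂) = 0.01295 + 0.21803j ; Δ = -0.01824 - 0.03884j
  [+0]  conj(Y_{7,0})(Ω₁) = -0.25377 + 0.00000j ; Y_{7,0}(Ω₂) = 0.39828 + 0.00000j ; Δ = -0.10107 + 0.00000j
  [+1]  conj(Y_{7,1})(Ω₁) = 0.18248 + 0.07284j ; Y_{7,1}(Ω₂) = -0.01295 + 0.21803j ; Δ = -0.01824 + 0.03884j
  [+2]  conj(Y_{7,2})(Ω₁) = 0.18263 + 0.17343j ; Y_{7,2}(Ω₂) = 0.52531 + 0.06261j ; Δ = 0.08508 + 0.10254j
  [+3]  conj(Y_{7,3})(Ω₁) = -0.09271 - 0.20138j ; Y_{7,3}(Ω₂) = 0.06982 - 0.38823j ; Δ = -0.08465 + 0.02193j
  [+4]  conj(Y_{7,4})(Ω₁) = -0.01259 - 0.24351j ; Y_{7,4}(Ω₂) = -0.17201 - 0.04159j ; Δ = -0.00796 + 0.04241j
  [+5]  conj(Y_{7,5})(Ω₁) = -0.09186 + 0.26984j ; Y_{7,5}(Ω₂) = -0.01575 + 0.05154j ; Δ = -0.01246 - 0.00898j
  [+6]  conj(Y_{7,6})(Ω₁) = -0.14189 + 0.16577j ; Y_{7,6}(Ω₂) = 0.01054 + 0.00392j ; Δ = -0.00215 + 0.00119j
  [+7]  conj(Y_{7,7})(Ω₁) = 0.42018 - 0.22040j ; Y_{7,7}(Ω₂) = 0.00058 - 0.00132j ; Δ = -0.00005 - 0.00069j
Total Σ_m = -0.18194 + 0.00000j. Multiply by 0.837758: -0.15242 + 0.00000j. P_7(cos γ) = -0.152423

-0.152423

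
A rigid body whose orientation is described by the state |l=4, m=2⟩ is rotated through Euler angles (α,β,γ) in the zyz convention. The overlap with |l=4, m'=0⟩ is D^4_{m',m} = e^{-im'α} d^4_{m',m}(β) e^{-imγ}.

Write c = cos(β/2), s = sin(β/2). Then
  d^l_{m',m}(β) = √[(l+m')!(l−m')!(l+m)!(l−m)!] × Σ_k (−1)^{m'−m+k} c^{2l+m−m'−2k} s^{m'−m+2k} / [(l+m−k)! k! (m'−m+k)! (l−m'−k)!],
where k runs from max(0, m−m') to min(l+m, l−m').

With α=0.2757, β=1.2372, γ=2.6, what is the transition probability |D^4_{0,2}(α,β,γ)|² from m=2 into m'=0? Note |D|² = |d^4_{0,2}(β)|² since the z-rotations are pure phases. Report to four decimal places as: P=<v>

Split into d^4_{0,2}(β=1.2372) × two z-phases.
c=cos(1.237200/2)=0.814691, s=sin(1.237200/2)=0.579895; N=√[24·24·720·2]=910.735966
k∈{2,3,4} keeps every argument non-negative
  k=2: (−1)^0·910.7360/(96)·0.8147^6·0.5799^2 = +0.932778
  k=3: (−1)^1·910.7360/(36)·0.8147^4·0.5799^4 = -1.260259
  k=4: (−1)^2·910.7360/(96)·0.8147^2·0.5799^6 = +0.239444
d^4_{0,2}(1.2372) = +0.932778 -1.260259 +0.239444 = -0.088037
|D^4_{0,2}|² = |d^4_{0,2}(β)|² = (-0.088037)² = 0.007751 (the z-rotation phases have unit modulus)

P=0.0078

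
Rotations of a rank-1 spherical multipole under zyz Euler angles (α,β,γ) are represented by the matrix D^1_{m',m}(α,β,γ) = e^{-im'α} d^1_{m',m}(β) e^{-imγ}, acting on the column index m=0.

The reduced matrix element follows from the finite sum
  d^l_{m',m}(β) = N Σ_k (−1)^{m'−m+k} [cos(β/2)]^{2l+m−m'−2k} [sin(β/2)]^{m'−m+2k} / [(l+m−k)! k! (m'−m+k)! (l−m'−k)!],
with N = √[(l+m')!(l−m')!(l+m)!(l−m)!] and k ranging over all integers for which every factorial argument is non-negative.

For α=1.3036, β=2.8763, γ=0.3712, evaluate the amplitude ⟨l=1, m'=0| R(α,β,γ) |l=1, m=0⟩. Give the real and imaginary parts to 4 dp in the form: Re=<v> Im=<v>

Re=-0.9650 Im=0.0000

First d^1_{0,0}(β=2.8763), then the phase factors e^{-i(0)α} and e^{-i(0)γ}:
With c≡cos(β/2)=0.132258 and s≡sin(β/2)=0.991215, N=[1·1·1·1]^{1/2}=1.000000
k: max(0,(0)−(0))=0 … min(1+(0),1−(0))=1
  k=0: (−1)^0·1.0000/(1)·0.1323^2·0.9912^0 = +0.017492
  k=1: (−1)^1·1.0000/(1)·0.1323^0·0.9912^2 = -0.982508
d^1_{0,0}(2.8763) = +0.017492 -0.982508 = -0.965016
Attach z-rotation phases: D = e^{-i(0)(1.3036)}·(-0.965016)·e^{-i(0)(0.3712)} = -0.965016+0.000000i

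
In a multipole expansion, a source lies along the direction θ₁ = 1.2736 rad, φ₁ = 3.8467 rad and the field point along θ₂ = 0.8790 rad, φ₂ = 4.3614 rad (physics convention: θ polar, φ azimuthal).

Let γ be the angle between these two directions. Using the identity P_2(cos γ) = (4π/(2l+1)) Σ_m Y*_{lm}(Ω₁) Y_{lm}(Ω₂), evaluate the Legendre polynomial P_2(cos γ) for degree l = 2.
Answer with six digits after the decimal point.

0.527756

Summing Y*_{l m}(θ₁,φ₁)·Y_{l m}(θ₂,φ₂) over m ∈ [−2, 2]; prefactor 4π/(2·2+1) = 2.513274:
  term(m=-2) = 0.04169 - 0.06933j   from Y*(Ω₁)=0.05647 + 0.34861j, Y(Ω₂)=-0.17492 - 0.14793j
  term(m=-1) = 0.07146 - 0.04041j   from Y*(Ω₁)=-0.16473 - 0.14020j, Y(Ω₂)=-0.13049 + 0.35639j
  term(m=+0) = -0.01632 + 0.00000j   from Y*(Ω₁)=-0.23425 + 0.00000j, Y(Ω₂)=0.06965 + 0.00000j
  term(m=+1) = 0.07146 + 0.04041j   from Y*(Ω₁)=0.16473 - 0.14020j, Y(Ω₂)=0.13049 + 0.35639j
  term(m=+2) = 0.04169 + 0.06933j   from Y*(Ω₁)=0.05647 - 0.34861j, Y(Ω₂)=-0.17492 + 0.14793j
Total Σ_m = 0.20999 + 0.00000j. Multiply by 2.513274: 0.52776 + 0.00000j. P_2(cos γ) = 0.527756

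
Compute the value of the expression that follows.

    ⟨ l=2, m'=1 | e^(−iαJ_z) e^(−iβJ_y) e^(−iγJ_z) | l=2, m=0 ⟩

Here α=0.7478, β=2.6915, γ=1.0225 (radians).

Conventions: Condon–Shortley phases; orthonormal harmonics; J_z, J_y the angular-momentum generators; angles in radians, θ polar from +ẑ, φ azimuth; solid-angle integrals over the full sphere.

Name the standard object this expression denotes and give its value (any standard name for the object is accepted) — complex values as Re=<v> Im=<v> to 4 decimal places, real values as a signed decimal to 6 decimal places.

This is a Wigner D-matrix element — the rotation-matrix element ⟨l m'| R(α,β,γ) |l m⟩ in the angular-momentum basis.
D^2_{1,0}(0.7478,2.6915,1.0225) = e^{-i·1·0.7478}·d^2_{1,0}(2.6915)·e^{-i·0·1.0225}. Compute d first:
Half-angle: c=0.223152, s=0.974784. N=√(6·1·2·2)=4.898979
The bounds max(0,m−m')=0 and min(l+m,l−m')=1 give 2 terms
  k=0: (−1)^1·4.8990/(2)·0.2232^3·0.9748^1 = -0.026533
  k=1: (−1)^2·4.8990/(2)·0.2232^1·0.9748^3 = +0.506291
d^2_{1,0}(2.6915) = -0.026533 +0.506291 = +0.479758
Attach z-rotation phases: D = e^{-i(1)(0.7478)}·(+0.479758)·e^{-i(0)(1.0225)} = +0.351752-0.326249i

Wigner D-matrix element, Re=0.3518 Im=-0.3262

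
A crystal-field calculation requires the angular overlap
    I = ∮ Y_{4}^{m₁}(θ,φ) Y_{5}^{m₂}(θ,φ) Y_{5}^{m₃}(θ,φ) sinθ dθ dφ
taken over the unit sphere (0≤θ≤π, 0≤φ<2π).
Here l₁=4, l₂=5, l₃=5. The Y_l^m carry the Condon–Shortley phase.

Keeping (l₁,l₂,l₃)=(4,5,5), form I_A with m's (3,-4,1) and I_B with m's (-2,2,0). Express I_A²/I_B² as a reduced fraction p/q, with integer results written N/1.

20/7

Shared (l₁,l₂,l₃)=(4,5,5): N and (l;000)² cancel in I_A²/I_B².
A: Δ = 4!·4!·6!/15! = 1/3153150; Racah Σ t=0..1: t=0:+1/17280 t=1:−1/103680 = 1/20736; ⇒ 3j(4 5 5; 3 -4 1)² = 10/429, sgn +1
B: Δ = 4!·4!·6!/15! = 1/3153150; Racah Σ t=2..4: t=2:+1/11520 t=3:−1/1728 t=4:+1/3456 = -7/34560; ⇒ 3j(4 5 5; -2 2 0)² = 7/858, sgn +1
I_A²/I_B² = (10/429)/(7/858) = 20/7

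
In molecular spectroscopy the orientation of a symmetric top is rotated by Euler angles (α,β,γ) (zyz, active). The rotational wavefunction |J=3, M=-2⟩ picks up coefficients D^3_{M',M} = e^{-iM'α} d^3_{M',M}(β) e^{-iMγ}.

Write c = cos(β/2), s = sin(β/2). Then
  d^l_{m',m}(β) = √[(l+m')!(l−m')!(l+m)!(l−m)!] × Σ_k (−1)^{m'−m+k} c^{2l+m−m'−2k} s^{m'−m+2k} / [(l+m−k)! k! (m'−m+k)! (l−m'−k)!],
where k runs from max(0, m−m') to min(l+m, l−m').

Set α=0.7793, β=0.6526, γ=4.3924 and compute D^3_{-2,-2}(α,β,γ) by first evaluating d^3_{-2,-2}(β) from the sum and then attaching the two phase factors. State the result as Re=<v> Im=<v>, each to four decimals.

D^3_{-2,-2}(0.7793,0.6526,4.3924) = e^{-i·-2·0.7793}·d^3_{-2,-2}(0.6526)·e^{-i·-2·4.3924}. Compute d first:
c=cos(0.652600/2)=0.947235, s=sin(0.652600/2)=0.320540; N=√[1·120·1·120]=120.000000
k∈{0,1} keeps every argument non-negative
  k=0: (−1)^0·120.0000/(120)·0.9472^6·0.3205^0 = +0.722347
  k=1: (−1)^1·120.0000/(24)·0.9472^4·0.3205^2 = -0.413586
d^3_{-2,-2}(0.6526) = +0.722347 -0.413586 = +0.308761
D = (+0.012196+0.999926i)·(+0.308761)·(-0.802109+0.597178i) = -0.187392-0.245392i

Re=-0.1874 Im=-0.2454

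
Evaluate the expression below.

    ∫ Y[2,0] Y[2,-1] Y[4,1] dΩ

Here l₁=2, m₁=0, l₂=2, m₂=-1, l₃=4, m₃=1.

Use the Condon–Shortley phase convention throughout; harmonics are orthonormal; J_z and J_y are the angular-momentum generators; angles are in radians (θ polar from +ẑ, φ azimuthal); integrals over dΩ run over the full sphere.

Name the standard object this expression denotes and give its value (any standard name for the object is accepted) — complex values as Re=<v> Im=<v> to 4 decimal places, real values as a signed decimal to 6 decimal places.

Gaunt coefficient, -0.220728

This is a Gaunt coefficient — the integral of a triple product of spherical harmonics over the sphere.
Rules hold: Σm=0, L=8 even, 0≤4≤4.
N = 5·5·9 = 225
Δ = 0!·4!·4!/9! = 1/630
Racah Σ t=0..0: t=0:+1/16 = 1/16
⇒ 3j(2 2 4; 0 0 0)² = 2/35, sgn +1
Racah Σ t=0..0: t=0:+1/24 = 1/24
⇒ 3j(2 2 4; 0 -1 1)² = 1/21, sgn -1
4πI² = N·(3j₀)²·(3jₘ)² = 30/49
I = -1·√(0.612245/4π) = -0.22072812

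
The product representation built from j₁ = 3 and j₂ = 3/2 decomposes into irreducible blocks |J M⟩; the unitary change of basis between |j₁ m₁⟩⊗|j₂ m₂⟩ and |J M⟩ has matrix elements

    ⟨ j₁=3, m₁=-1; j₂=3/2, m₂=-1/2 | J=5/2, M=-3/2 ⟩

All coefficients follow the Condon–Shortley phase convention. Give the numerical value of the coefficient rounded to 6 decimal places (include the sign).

j₁+j₂−J=2  J+j₁−j₂=4  J−j₁+j₂=1  j₁+j₂+J+1=8
(j₁±m₁, j₂±m₂, J±M) = (2,4,1,2,1,4)
P² = 576/35
sum k=0..1:
  [0] +1/48 = 1/48
  [1] −1/6 = -1/6
S = -7/48
C² = P²·S² = 7/20 ; C = -0.591608

-0.591608  (= −√(7/20))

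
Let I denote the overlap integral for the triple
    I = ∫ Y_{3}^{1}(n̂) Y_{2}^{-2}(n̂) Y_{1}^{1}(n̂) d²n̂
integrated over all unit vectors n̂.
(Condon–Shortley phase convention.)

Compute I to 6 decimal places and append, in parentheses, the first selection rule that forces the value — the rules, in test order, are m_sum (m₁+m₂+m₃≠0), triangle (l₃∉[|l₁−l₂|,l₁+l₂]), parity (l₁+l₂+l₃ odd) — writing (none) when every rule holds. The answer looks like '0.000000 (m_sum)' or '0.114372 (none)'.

m-sum 0 ✓  L=6 even ✓  1≤1≤5 ✓
Π(2lᵢ+1) = 7×5×3 = 105
triangle coeff Δ(3,2,1) = 1/105
Σ_t [2,2]: t=2:+1/4 = 1/4
(3j)²=3/35 [(3 2 1; 0 0 0)], sign=-1
Σ_t [0,0]: t=0:+1/48 = 1/48
(3j)²=1/105 [(3 2 1; 1 -2 1)], sign=+1
⇒ 4πI² = 3/35
I = (-1)√(3/35/(4π)) = -0.08258890
No selection rule forces the value: the integral is nonzero (none).

-0.082589 (none)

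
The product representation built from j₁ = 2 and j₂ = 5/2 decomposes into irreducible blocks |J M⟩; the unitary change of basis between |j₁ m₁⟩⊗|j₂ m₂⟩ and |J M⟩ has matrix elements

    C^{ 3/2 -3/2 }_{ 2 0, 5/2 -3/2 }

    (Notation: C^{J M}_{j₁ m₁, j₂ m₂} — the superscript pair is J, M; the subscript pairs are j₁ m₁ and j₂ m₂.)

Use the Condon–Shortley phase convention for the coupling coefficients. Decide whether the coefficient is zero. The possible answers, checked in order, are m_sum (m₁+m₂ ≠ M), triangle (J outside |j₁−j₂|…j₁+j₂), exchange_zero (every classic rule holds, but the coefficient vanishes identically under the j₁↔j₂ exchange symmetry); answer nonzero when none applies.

nonzero

m-sum: m₁+m₂ = 0+(-3/2) = -3/2, M = -3/2  ✓
triangle: |j₁−j₂| = 1/2 ≤ J = 3/2 ≤ j₁+j₂ = 9/2  ✓
exchange: j₁≠j₂ or m₁≠m₂ — the exchange symmetry imposes no constraint here
value check: CG = −√(12/35) = -0.585540 ≠ 0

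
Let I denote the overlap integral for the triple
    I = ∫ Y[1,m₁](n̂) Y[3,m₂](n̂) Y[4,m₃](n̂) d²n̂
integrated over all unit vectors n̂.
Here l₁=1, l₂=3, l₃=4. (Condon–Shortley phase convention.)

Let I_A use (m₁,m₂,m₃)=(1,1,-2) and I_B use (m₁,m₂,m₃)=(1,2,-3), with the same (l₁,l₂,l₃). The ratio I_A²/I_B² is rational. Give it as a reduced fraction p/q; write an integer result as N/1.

l's match ⇒ only the (l;m) 3-j factors differ between A and B.
A: triangle coeff Δ(1,3,4) = 1/252; Σ_t [0,0]: t=0:+1/96 = 1/96; (3j)²=5/84 [(1 3 4; 1 1 -2)], sign=+1
B: triangle coeff Δ(1,3,4) = 1/252; Σ_t [0,0]: t=0:+1/240 = 1/240; (3j)²=1/12 [(1 3 4; 1 2 -3)], sign=-1
I_A²/I_B² = (5/84)/(1/12) = 5/7

5/7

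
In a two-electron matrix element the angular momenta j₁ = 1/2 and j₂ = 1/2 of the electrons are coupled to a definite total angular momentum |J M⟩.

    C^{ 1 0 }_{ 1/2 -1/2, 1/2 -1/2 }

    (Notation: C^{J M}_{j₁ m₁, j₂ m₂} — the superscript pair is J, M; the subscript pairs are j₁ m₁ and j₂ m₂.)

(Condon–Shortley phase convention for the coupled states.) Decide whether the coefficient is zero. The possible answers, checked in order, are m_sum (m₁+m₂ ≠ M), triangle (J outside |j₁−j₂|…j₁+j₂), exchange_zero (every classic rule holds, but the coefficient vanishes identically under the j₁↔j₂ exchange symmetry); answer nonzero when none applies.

m_sum

m-sum: m₁+m₂ = -1/2+(-1/2) = -1, M = 0  ✗ ⇒ coefficient is 0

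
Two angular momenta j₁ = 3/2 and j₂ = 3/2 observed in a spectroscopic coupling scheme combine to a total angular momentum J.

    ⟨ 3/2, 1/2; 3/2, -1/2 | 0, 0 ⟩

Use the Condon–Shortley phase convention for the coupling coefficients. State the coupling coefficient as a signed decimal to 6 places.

j₁+j₂−J=3  J+j₁−j₂=0  J−j₁+j₂=0  j₁+j₂+J+1=4
(j₁±m₁, j₂±m₂, J±M) = (2,1,1,2,0,0)
P² = 1
sum k=1..1:
  [1] −1/2 = -1/2
S = -1/2
C² = P²·S² = 1/4 ; C = -0.500000

-0.500000  (= −√(1/4))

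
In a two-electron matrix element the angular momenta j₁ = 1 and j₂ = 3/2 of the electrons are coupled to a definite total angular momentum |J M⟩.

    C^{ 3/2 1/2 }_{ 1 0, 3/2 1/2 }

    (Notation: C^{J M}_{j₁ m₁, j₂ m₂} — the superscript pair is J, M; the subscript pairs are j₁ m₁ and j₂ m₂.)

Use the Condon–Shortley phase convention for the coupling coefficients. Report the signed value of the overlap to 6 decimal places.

−√(1/15) = -0.258199

√[4·1!1!2!/5! · 1!1!2!1!2!1!] = √(4/15)
  +(−1)^0/∏(0,1,1,2,0,0)! = 1/2  (running 1/2)
  +(−1)^1/∏(1,0,0,1,1,1)! = -1  (running -1/2)
⟨..|..⟩ = √(4/15)·(-1/2) = -0.258199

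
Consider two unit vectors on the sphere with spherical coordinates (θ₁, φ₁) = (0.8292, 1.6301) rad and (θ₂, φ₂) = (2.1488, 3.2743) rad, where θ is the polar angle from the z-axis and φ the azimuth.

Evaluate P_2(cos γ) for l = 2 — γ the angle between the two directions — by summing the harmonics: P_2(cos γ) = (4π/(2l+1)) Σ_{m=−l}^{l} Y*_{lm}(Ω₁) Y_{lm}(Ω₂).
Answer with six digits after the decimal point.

Term-by-term m-sum for l=2 (normalisation 4π/5 = 2.513274):
  [-2]  conj(Y_{2,-2})(Ω₁) = -0.208559-0.024853i ; Y_{2,-2}(Ω₂) = +0.261482-0.071078i ; Δ = -0.056301+0.008325i
  [-1]  conj(Y_{2,-1})(Ω₁) = -0.022806+0.384116i ; Y_{2,-1}(Ω₂) = +0.350410-0.046777i ; Δ = +0.009976+0.135665i
  [+0]  conj(Y_{2,0})(Ω₁) = +0.116305-0.000000i ; Y_{2,0}(Ω₂) = -0.032957+0.000000i ; Δ = -0.003833+0.000000i
  [+1]  conj(Y_{2,1})(Ω₁) = +0.022806+0.384116i ; Y_{2,1}(Ω₂) = -0.350410-0.046777i ; Δ = +0.009976-0.135665i
  [+2]  conj(Y_{2,2})(Ω₁) = -0.208559+0.024853i ; Y_{2,2}(Ω₂) = +0.261482+0.071078i ; Δ = -0.056301-0.008325i
Accumulated sum -0.096483+0.000000i; after 4π/(2l+1) scaling, -0.242488+0.000000i ⇒ P_2 = -0.242488

-0.242488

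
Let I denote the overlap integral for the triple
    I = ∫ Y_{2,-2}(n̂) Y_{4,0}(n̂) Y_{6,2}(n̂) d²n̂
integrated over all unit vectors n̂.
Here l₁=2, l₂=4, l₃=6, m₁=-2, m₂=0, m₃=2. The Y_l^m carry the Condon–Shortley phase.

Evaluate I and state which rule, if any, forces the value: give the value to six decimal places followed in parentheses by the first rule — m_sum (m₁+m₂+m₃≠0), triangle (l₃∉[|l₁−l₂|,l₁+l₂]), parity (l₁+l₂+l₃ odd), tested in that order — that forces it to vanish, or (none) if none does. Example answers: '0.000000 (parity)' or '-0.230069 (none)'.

Checks pass: Σm=0; 12 even; l₃=6∈[2,6].
(2·2+1)(2·4+1)(2·6+1) = 585
Δ: 0! 4! 8! / 13! → 1/6435
sum: t=0:+1/2304 = 1/2304
3j²(2 4 6; 0 0 0) = Δ·Π!·Σ² = 5/143  (sign +1)
sum: t=0:+1/13824 = 1/13824
3j²(2 4 6; -2 0 2) = Δ·Π!·Σ² = 14/1287  (sign +1)
combine: 4πI² = 585·5/143·14/1287 = 350/1573
take √, sign +1: I = 0.13306527
No selection rule forces the value: the integral is nonzero (none).

0.133065 (none)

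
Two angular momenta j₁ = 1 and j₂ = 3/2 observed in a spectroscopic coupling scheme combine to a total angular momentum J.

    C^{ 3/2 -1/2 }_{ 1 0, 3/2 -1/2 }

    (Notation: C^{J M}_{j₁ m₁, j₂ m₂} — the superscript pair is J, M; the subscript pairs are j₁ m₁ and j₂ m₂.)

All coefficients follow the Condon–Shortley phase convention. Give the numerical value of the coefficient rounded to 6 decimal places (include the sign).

triangle: 1!×1!×2!/5! = 2/120
(j±m)!: 1!×1!×1!×2!×1!×2! = 4
prefactor² = (2J+1)×Δ×N² = 4/15
  k=0: +1/(0!×1!×1!×1!×0!×1!) = 1
  k=1: −1/(1!×0!×0!×0!×1!×2!) = -1/2
Σ = 1/2  ⇒  CG² = 4/15×(1/2)² = 1/15
CG = +√(1/15) = +0.258199

+√(1/15) ≈ +0.258199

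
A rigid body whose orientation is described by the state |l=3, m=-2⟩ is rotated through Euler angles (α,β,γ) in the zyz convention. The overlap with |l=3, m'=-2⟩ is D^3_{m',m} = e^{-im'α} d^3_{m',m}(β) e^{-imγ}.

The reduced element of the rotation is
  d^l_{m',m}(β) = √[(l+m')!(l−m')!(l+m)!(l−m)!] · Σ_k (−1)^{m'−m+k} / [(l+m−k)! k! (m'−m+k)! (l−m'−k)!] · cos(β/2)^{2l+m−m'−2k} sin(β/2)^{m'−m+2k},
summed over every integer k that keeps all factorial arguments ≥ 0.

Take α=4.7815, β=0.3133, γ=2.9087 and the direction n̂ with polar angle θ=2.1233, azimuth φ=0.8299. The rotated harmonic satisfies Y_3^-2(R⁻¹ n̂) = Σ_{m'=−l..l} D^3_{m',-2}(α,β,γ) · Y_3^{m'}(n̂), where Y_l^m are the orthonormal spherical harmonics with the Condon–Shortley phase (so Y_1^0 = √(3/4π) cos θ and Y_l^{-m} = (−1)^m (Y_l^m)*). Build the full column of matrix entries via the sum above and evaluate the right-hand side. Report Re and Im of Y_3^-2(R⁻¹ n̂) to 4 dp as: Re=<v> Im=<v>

Need the full column D^3_{m',-2} for m'=−3..3 at α=4.7815, β=0.3133, γ=2.9087.
cos(β/2)=0.987755, sin(β/2)=0.156010
d^3_{-3,-2}: single k=1 term ⇒ +0.359315;  D = +0.091835+0.347381i
d^3_{-2,-2}: k∈[0..1] ⇒ +0.928745 -0.115844 = +0.812901;  D = -0.769679+0.261540i
d^3_{-1,-2}: k∈[0..1] ⇒ -0.463874 +0.023144 = -0.440730;  D = +0.170277+0.406508i
d^3_{0,-2}: k∈[0..1] ⇒ +0.126901 -0.003166 = +0.123735;  D = +0.110553-0.055572i
d^3_{1,-2}: k∈[0..1] ⇒ -0.023144 +0.000289 = -0.022855;  D = -0.011650-0.019663i
d^3_{2,-2}: k∈[0..1] ⇒ +0.002890 -0.000014 = +0.002875;  D = -0.002367+0.001633i
d^3_{3,-2}: single k=0 term ⇒ -0.000224;  D = +0.000139+0.000175i
Y_3^{m'}(θ=2.1233,φ=0.8299) and Σ D·Y over m':
  (+0.0918+0.3474i)·(-0.2046-0.1561i)  (-0.7697+0.2615i)·(+0.0345+0.3871i)  (+0.1703+0.4065i)·(+0.0700-0.0766i)  (+0.1106-0.0556i)·(+0.3178+0.0000i)  (-0.0117-0.0197i)·(-0.0700-0.0766i)  (-0.0024+0.0016i)·(+0.0345-0.3871i)  (+0.0001+0.0002i)·(+0.2046-0.1561i)
Y_3^-2(R⁻¹ n̂) = -0.014278-0.373270i

Re=-0.0143 Im=-0.3733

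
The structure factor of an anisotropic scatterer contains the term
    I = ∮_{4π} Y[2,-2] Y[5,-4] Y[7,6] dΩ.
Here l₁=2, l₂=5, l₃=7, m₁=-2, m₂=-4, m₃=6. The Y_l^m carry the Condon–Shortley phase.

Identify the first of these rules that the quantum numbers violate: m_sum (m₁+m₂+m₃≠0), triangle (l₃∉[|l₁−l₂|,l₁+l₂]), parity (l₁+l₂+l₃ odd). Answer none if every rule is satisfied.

m₁+m₂+m₃ = -2 − 4 + 6 = 0  ✓
triangle: |2−5|=3 ≤ l₃=7 ≤ 2+5=7  ✓
parity: l₁+l₂+l₃ = 14 is even  ✓

none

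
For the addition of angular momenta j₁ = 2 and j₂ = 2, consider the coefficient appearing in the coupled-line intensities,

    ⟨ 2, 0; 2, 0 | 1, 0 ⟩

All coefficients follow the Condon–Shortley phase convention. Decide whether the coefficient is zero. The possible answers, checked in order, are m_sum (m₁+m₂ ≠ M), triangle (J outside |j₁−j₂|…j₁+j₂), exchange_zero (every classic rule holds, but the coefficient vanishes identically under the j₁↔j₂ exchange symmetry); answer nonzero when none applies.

exchange_zero

m-sum: m₁+m₂ = 0+0 = 0, M = 0  ✓
triangle: |j₁−j₂| = 0 ≤ J = 1 ≤ j₁+j₂ = 4  ✓
exchange: j₁=j₂ and m₁=m₂, and (−1)^(j₁+j₂−J) = (−1)^3 = −1 forces ⟨j₁m₁;j₂m₂|JM⟩ = −⟨j₂m₂;j₁m₁|JM⟩ = −⟨j₁m₁;j₂m₂|JM⟩ ⇒ the coefficient vanishes identically
Racah sum check: Σ_k collapses to 0 ⇒ CG = 0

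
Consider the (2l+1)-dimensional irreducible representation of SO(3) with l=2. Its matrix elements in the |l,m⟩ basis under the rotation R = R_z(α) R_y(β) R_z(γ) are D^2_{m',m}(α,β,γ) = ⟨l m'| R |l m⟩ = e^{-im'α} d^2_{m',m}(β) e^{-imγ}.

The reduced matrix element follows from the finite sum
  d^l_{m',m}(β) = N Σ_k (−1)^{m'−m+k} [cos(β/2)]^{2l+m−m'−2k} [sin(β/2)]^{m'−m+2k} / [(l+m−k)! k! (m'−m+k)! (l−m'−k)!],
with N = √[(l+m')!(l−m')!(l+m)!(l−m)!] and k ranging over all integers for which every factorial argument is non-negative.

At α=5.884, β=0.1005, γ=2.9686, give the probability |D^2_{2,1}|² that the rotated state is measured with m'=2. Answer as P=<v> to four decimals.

D^2_{2,1}(5.8840,0.1005,2.9686) = e^{-i·2·5.8840}·d^2_{2,1}(0.1005)·e^{-i·1·2.9686}. Compute d first:
c=cos(0.100500/2)=0.998738, s=sin(0.100500/2)=0.050229; N=√[24·1·6·1]=12.000000
The bounds max(0,m−m')=0 and min(l+m,l−m')=0 give 1 term
  k=0: (−1)^1·12.0000/(6)·0.9987^3·0.0502^1 = -0.100078
d^2_{2,1}(0.1005) = -0.100078
|D^2_{2,1}|² = |d^2_{2,1}(β)|² = (-0.100078)² = 0.010016 (the z-rotation phases have unit modulus)

P=0.0100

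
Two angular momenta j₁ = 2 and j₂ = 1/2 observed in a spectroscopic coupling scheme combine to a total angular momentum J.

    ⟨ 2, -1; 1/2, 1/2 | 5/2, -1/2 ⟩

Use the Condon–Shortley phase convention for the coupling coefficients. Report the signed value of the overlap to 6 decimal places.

triangle: 0!*4!*1!/6! = 24/720
(j±m)!: 1!*3!*1!*0!*2!*3! = 72
prefactor² = (2J+1)*Δ*N² = 72/5
  k=0: +1/(0!*0!*3!*1!*1!*0!) = 1/6
Σ = 1/6  ⇒  CG² = 72/5*(1/6)² = 2/5
CG = +√(2/5) = +0.632456

+√(2/5) ≈ +0.632456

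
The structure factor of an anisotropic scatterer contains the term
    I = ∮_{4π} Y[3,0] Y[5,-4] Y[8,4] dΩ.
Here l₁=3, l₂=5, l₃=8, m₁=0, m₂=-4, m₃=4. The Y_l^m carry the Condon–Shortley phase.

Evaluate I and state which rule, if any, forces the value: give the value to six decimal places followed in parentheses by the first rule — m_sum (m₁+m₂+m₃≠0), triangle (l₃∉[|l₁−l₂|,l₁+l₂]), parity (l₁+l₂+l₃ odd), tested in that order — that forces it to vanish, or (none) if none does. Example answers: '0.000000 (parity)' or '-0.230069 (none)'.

Checks pass: Σm=0; 16 even; l₃=8∈[2,8].
(2·3+1)(2·5+1)(2·8+1) = 1309
Δ: 0! 6! 10! / 17! → 1/136136
sum: t=0:+1/518400 = 1/518400
3j²(3 5 8; 0 0 0) = Δ·Π!·Σ² = 56/2431  (sign +1)
sum: t=0:+1/13063680 = 1/13063680
3j²(3 5 8; 0 -4 4) = Δ·Π!·Σ² = 10/1547  (sign +1)
combine: 4πI² = 1309·56/2431·10/1547 = 560/2873
take √, sign +1: I = 0.12454356
No selection rule forces the value: the integral is nonzero (none).

0.124544 (none)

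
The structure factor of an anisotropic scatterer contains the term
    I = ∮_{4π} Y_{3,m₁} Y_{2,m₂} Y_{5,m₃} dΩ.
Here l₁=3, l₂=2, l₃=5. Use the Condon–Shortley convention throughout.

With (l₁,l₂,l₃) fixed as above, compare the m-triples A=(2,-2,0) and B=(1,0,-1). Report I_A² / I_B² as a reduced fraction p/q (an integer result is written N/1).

1/18

Shared (l₁,l₂,l₃)=(3,2,5): N and (l;000)² cancel in I_A²/I_B².
A: Δ = 0!·6!·4!/11! = 1/2310; Racah Σ t=0..0: t=0:+1/2880 = 1/2880; ⇒ 3j(3 2 5; 2 -2 0)² = 1/462, sgn -1
B: Δ = 0!·6!·4!/11! = 1/2310; Racah Σ t=0..0: t=0:+1/192 = 1/192; ⇒ 3j(3 2 5; 1 0 -1)² = 3/77, sgn +1
I_A²/I_B² = (1/462)/(3/77) = 1/18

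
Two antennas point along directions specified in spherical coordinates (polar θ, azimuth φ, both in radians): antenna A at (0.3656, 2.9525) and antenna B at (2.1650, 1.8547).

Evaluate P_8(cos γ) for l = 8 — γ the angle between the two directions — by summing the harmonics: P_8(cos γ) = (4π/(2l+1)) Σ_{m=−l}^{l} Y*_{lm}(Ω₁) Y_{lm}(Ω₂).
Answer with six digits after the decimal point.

Summing Y*_{l m}(θ₁,φ₁)·Y_{l m}(θ₂,φ₂) over m ∈ [−8, 8]; prefactor 4π/(2·8+1) = 0.739198:
  m=-8: (0.00001 - 0.00014j) × (-0.07382 - 0.08756j) = -0.00001 + 0.00001j  (running Σ = -0.00001 + 0.00001j)
  m=-7: (-0.00035 + 0.00139j) × (-0.28306 + 0.12523j) = -0.00007 - 0.00044j  (running Σ = -0.00009 - 0.00043j)
  m=-6: (0.00401 - 0.00861j) × (0.05963 + 0.44695j) = 0.00409 + 0.00128j  (running Σ = 0.00400 + 0.00085j)
  m=-5: (-0.02618 + 0.03626j) × (0.29908 + 0.04559j) = -0.00948 + 0.00965j  (running Σ = -0.00548 + 0.01050j)
  m=-4: (0.11162 - 0.10532j) × (-0.05134 + 0.11043j) = 0.00590 + 0.01773j  (running Σ = 0.00042 + 0.02823j)
  m=-3: (-0.31407 + 0.20011j) × (0.27585 + 0.24149j) = -0.13496 - 0.02065j  (running Σ = -0.13455 + 0.00759j)
  m=-2: (0.53172 - 0.21126j) × (0.05635 - 0.03594j) = 0.02237 - 0.03102j  (running Σ = -0.11218 - 0.02343j)
  m=-1: (-0.34666 + 0.06634j) × (0.09367 + 0.32102j) = -0.05377 - 0.10507j  (running Σ = -0.16595 - 0.12850j)
  m=0: (-0.34683 + 0.00000j) × (0.11916 + 0.00000j) = -0.04133 + 0.00000j  (running Σ = -0.20727 - 0.12850j)
  m=1: (0.34666 + 0.06634j) × (-0.09367 + 0.32102j) = -0.05377 + 0.10507j  (running Σ = -0.26104 - 0.02343j)
  m=2: (0.53172 + 0.21126j) × (0.05635 + 0.03594j) = 0.02237 + 0.03102j  (running Σ = -0.23867 + 0.00759j)
  m=3: (0.31407 + 0.20011j) × (-0.27585 + 0.24149j) = -0.13496 + 0.02065j  (running Σ = -0.37364 + 0.02823j)
  m=4: (0.11162 + 0.10532j) × (-0.05134 - 0.11043j) = 0.00590 - 0.01773j  (running Σ = -0.36774 + 0.01050j)
  m=5: (0.02618 + 0.03626j) × (-0.29908 + 0.04559j) = -0.00948 - 0.00965j  (running Σ = -0.37722 + 0.00085j)
  m=6: (0.00401 + 0.00861j) × (0.05963 - 0.44695j) = 0.00409 - 0.00128j  (running Σ = -0.37313 - 0.00043j)
  m=7: (0.00035 + 0.00139j) × (0.28306 + 0.12523j) = -0.00007 + 0.00044j  (running Σ = -0.37321 + 0.00001j)
  m=8: (0.00001 + 0.00014j) × (-0.07382 + 0.08756j) = -0.00001 - 0.00001j  (running Σ = -0.37322 + 0.00000j)
Total Σ_m = -0.37322 + 0.00000j. Multiply by 0.739198: -0.27588 + 0.00000j. P_8(cos γ) = -0.275883

-0.275883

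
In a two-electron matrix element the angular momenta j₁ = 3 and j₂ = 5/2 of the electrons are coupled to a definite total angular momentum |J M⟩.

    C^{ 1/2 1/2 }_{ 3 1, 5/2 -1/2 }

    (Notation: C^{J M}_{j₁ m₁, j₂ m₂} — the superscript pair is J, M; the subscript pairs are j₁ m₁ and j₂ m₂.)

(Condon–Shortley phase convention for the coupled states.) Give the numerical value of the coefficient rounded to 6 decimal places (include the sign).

+0.436436  (= +√(4/21))

triangle: 5!×1!×0!/7! = 120/5040
(j±m)!: 4!×2!×2!×3!×1!×0! = 576
prefactor² = (2J+1)×Δ×N² = 192/7
  k=2: +1/(2!×3!×0!×0!×1!×0!) = 1/12
Σ = 1/12  ⇒  CG² = 192/7×(1/12)² = 4/21
CG = +√(4/21) = +0.436436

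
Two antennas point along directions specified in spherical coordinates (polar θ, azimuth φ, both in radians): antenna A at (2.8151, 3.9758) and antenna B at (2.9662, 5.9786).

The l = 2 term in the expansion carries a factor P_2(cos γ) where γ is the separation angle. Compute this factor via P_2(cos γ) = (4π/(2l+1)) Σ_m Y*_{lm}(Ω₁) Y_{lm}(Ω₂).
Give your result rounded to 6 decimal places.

0.739994

Term-by-term m-sum for l=2 (normalisation 4π/5 = 2.513274):
  term(m=-2) = (-0.000303, 0.000355)   from Y*(Ω₁)=(-0.003873, 0.039544), Y(Ω₂)=(0.009646, 0.006730)
  term(m=-1) = (-0.013043, -0.028290)   from Y*(Ω₁)=(0.157653, 0.173846), Y(Ω₂)=(-0.126628, -0.039808)
  term(m=+0) = (0.321127, 0.000000)   from Y*(Ω₁)=(0.533457, -0.000000), Y(Ω₂)=(0.601974, 0.000000)
  term(m=+1) = (-0.013043, 0.028290)   from Y*(Ω₁)=(-0.157653, 0.173846), Y(Ω₂)=(0.126628, -0.039808)
  term(m=+2) = (-0.000303, -0.000355)   from Y*(Ω₁)=(-0.003873, -0.039544), Y(Ω₂)=(0.009646, -0.006730)
Σ over m = (0.294434, 0.000000); ×(4π/5) → (0.739994, 0.000000). Real part: 0.739994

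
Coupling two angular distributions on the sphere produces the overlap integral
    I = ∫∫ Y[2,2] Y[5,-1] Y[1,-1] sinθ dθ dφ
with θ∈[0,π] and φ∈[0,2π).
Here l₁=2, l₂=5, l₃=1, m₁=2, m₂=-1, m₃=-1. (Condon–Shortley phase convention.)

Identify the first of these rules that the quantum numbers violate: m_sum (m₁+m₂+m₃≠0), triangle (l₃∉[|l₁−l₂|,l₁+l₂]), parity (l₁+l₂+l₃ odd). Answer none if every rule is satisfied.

triangle

azimuthal sum: 2 − 1 − 1 = 0  ✓
l₃ must lie in [3,7]; have l₃=1  ✗
L = 2 + 5 + 1 = 8 (even)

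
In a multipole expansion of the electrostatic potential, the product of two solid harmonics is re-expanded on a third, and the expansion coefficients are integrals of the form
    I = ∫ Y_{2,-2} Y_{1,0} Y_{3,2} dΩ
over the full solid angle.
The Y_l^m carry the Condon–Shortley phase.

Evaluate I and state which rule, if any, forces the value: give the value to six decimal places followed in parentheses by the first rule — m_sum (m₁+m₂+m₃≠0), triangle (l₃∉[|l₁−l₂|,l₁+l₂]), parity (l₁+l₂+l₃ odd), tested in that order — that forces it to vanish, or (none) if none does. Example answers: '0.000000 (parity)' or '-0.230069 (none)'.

0.184674 (none)

Rules hold: Σm=0, L=6 even, 1≤3≤3.
N = 5·3·7 = 105
Δ = 0!·4!·2!/7! = 1/105
Racah Σ t=0..0: t=0:+1/4 = 1/4
⇒ 3j(2 1 3; 0 0 0)² = 3/35, sgn -1
Racah Σ t=0..0: t=0:+1/24 = 1/24
⇒ 3j(2 1 3; -2 0 2)² = 1/21, sgn -1
4πI² = N·(3j₀)²·(3jₘ)² = 3/7
I = +1·√(0.428571/4π) = 0.18467439
No selection rule forces the value: the integral is nonzero (none).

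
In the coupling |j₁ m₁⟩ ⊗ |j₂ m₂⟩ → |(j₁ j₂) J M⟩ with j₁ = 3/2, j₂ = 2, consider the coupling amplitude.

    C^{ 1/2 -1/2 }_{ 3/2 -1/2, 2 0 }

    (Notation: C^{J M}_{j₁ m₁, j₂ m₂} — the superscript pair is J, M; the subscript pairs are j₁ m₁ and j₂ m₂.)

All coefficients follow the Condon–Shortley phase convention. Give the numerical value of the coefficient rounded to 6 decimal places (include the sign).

j₁+j₂−J=3  J+j₁−j₂=0  J−j₁+j₂=1  j₁+j₂+J+1=5
(j₁±m₁, j₂±m₂, J±M) = (1,2,2,2,0,1)
P² = 4/5
sum k=2..2:
  [2] +1/2 = 1/2
S = 1/2
C² = P²·S² = 1/5 ; C = +0.447214

+0.447214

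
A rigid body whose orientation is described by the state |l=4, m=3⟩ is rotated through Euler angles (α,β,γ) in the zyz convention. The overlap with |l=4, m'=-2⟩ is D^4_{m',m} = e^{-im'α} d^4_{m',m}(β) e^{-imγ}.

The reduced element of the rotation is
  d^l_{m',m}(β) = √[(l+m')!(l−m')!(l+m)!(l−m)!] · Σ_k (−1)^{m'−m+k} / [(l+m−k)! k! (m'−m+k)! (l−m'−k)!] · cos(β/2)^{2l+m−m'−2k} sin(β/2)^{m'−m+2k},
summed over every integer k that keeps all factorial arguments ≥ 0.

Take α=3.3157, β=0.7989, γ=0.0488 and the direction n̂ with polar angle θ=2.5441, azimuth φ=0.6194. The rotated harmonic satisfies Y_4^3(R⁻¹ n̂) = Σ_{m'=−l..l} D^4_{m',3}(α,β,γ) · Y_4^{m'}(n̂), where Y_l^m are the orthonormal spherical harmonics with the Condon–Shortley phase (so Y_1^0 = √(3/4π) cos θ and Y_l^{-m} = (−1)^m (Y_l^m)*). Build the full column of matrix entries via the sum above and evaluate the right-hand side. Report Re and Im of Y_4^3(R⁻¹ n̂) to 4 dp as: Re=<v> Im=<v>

Need the full column D^4_{m',3} for m'=−4..4 at α=3.3157, β=0.7989, γ=0.0488.
cos(β/2)=0.921275, sin(β/2)=0.388912
d^4_{-4,3}: single k=7 term ⇒ +0.003507;  D = +0.002989+0.001833i
d^4_{-3,3}: k∈[6..7] ⇒ +0.020558 -0.000523 = +0.020035;  D = -0.018636-0.007355i
d^4_{-2,3}: k∈[5..6] ⇒ +0.078092 -0.004639 = +0.073453;  D = +0.071963+0.014724i
d^4_{-1,3}: k∈[4..5] ⇒ +0.218012 -0.023311 = +0.194701;  D = -0.194627-0.005394i
d^4_{0,3}: k∈[3..4] ⇒ +0.461917 -0.082317 = +0.379600;  D = +0.375539-0.055375i
d^4_{1,3}: k∈[2..3] ⇒ +0.734020 -0.218012 = +0.516008;  D = -0.489731+0.162567i
d^4_{2,3}: k∈[1..2] ⇒ +0.819672 -0.438213 = +0.381460;  D = +0.335742-0.181076i
d^4_{3,3}: k∈[0..1] ⇒ +0.518937 -0.647345 = -0.128408;  D = +0.100751-0.079611i
d^4_{4,3}: single k=0 term ⇒ -0.619614;  D = -0.412262+0.462559i
Y_4^{m'}(θ=2.5441,φ=0.6194) and Σ D·Y over m':
  (+0.0030+0.0018i)·(-0.0349-0.0273i)  (-0.0186-0.0074i)·(+0.0522+0.1767i)  (+0.0720+0.0147i)·(+0.1306-0.3788i)  (-0.1946-0.0054i)·(-0.3197+0.2280i)  (+0.3755-0.0554i)·(-0.1220+0.0000i)  (-0.4897+0.1626i)·(+0.3197+0.2280i)  (+0.3357-0.1811i)·(+0.1306+0.3788i)  (+0.1008-0.0796i)·(-0.0522+0.1767i)  (-0.4123+0.4626i)·(-0.0349+0.0273i)
Y_4^3(R⁻¹ n̂) = -0.037770-0.026626i

Re=-0.0378 Im=-0.0266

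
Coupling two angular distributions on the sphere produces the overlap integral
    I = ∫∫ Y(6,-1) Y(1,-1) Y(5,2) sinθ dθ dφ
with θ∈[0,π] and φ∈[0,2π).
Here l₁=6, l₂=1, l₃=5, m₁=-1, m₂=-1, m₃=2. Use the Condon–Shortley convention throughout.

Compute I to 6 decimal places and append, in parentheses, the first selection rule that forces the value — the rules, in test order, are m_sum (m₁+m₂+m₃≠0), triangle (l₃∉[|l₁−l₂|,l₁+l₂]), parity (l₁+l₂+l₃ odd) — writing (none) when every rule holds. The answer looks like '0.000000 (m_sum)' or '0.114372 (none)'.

Rules hold: Σm=0, L=12 even, 5≤5≤7.
N = 13·3·11 = 429
Δ = 2!·10!·0!/13! = 1/858
Racah Σ t=1..1: t=1:−1/14400 = -1/14400
⇒ 3j(6 1 5; 0 0 0)² = 6/143, sgn +1
Racah Σ t=0..0: t=0:+1/60480 = 1/60480
⇒ 3j(6 1 5; -1 -1 2)² = 5/429, sgn -1
4πI² = N·(3j₀)²·(3jₘ)² = 30/143
I = -1·√(0.20979/4π) = -0.12920749
No selection rule forces the value: the integral is nonzero (none).

-0.129207 (none)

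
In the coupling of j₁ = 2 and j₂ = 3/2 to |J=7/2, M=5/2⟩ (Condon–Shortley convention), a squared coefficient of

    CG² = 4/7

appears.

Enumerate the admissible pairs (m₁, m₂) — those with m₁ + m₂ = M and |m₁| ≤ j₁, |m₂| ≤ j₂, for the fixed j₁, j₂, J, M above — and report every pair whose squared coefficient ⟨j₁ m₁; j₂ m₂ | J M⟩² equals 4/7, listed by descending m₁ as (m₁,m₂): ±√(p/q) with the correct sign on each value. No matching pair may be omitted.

Admissible pairs with m₁+m₂ = M = 5/2: (1,3/2), (2,1/2)
  (m₁,m₂)=(2,1/2): CG² = 3/7, CG = +√(3/7)
  (m₁,m₂)=(1,3/2): CG² = 4/7, CG = +√(4/7)   ← matches the target
Pairs with CG² = 4/7: (1,3/2): +√(4/7)

(1,3/2): +√(4/7)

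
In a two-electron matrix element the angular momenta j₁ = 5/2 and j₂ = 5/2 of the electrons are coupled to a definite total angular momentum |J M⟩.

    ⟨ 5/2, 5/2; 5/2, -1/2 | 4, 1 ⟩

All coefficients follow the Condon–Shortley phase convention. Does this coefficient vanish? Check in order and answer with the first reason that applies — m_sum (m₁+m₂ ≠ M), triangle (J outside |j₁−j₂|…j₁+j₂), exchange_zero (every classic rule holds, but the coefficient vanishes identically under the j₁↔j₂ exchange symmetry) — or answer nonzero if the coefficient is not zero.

m_sum

m-sum: m₁+m₂ = 5/2+(-1/2) = 2, M = 1  ✗ ⇒ coefficient is 0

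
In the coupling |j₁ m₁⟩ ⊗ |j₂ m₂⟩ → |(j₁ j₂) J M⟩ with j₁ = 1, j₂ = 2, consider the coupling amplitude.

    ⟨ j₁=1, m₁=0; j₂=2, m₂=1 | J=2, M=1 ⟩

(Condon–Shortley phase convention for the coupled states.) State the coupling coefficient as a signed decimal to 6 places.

√[5·1!1!3!/6! · 1!1!3!1!3!1!] = √(3/2)
  +(−1)^0/∏(0,1,1,3,0,0)! = 1/6  (running 1/6)
  +(−1)^1/∏(1,0,0,2,1,1)! = -1/2  (running -1/3)
⟨..|..⟩ = √(3/2)·(-1/3) = -0.408248

-0.408248  (= −√(1/6))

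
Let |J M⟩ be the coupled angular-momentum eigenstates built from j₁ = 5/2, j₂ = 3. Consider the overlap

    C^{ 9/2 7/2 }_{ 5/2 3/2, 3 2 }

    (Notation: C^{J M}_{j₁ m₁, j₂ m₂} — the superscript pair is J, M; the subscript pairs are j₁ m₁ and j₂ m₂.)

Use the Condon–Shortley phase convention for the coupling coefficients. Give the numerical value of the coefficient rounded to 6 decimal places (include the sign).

triangle: 1!×4!×5!/11! = 2880/39916800
(j±m)!: 4!×1!×5!×1!×8!×1! = 116121600
prefactor² = (2J+1)×Δ×N² = 921600/11
  k=0: +1/(0!×1!×1!×5!×3!×0!) = 1/720
  k=1: −1/(1!×0!×0!×4!×4!×1!) = -1/576
Σ = -1/2880  ⇒  CG² = 921600/11×(-1/2880)² = 1/99
CG = −√(1/99) = -0.100504

−√(1/99) = -0.100504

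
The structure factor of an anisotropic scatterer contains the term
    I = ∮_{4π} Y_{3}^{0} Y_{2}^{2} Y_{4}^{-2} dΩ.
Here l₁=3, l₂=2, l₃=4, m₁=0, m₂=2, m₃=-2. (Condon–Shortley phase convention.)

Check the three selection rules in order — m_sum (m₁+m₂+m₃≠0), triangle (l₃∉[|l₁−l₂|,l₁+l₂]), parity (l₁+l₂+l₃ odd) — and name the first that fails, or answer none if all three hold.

parity

azimuthal sum: 0 + 2 − 2 = 0  ✓
1 ≤ 4 ≤ 5 (triangle on l)  ✓
L = 3 + 2 + 4 = 9 (odd)  ✗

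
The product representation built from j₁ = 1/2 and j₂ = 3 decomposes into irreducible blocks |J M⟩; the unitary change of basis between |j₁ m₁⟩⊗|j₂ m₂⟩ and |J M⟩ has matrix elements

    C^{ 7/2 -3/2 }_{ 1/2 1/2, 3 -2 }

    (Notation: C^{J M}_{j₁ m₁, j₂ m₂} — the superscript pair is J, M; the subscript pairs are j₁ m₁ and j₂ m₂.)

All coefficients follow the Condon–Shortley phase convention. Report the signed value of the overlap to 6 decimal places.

√[8·0!1!6!/8! · 1!0!1!5!2!5!] = √(28800/7)
  +(−1)^0/∏(0,0,0,1,1,5)! = 1/120  (running 1/120)
⟨..|..⟩ = √(28800/7)·(1/120) = +0.534522

+0.534522  (= +√(2/7))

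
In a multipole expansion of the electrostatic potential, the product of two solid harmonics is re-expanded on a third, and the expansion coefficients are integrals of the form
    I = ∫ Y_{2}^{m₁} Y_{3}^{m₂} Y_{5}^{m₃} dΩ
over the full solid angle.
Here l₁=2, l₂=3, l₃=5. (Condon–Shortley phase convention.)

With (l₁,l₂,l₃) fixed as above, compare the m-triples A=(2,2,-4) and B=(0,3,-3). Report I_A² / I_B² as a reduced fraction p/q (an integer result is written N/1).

l's match ⇒ only the (l;m) 3-j factors differ between A and B.
A: triangle coeff Δ(2,3,5) = 1/2310; Σ_t [0,0]: t=0:+1/2880 = 1/2880; (3j)²=3/55 [(2 3 5; 2 2 -4)], sign=-1
B: triangle coeff Δ(2,3,5) = 1/2310; Σ_t [0,0]: t=0:+1/2880 = 1/2880; (3j)²=2/165 [(2 3 5; 0 3 -3)], sign=+1
I_A²/I_B² = (3/55)/(2/165) = 9/2

9/2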